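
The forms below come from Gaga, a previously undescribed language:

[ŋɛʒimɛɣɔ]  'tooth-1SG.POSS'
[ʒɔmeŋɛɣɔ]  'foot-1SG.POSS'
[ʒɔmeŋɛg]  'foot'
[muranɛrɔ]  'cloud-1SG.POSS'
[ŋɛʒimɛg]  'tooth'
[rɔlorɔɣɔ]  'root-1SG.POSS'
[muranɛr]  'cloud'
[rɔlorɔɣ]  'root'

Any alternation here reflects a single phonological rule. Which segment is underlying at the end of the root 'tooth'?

In [ŋɛʒimɛɣɔ] and [ŋɛʒimɛg] the final segment of 'tooth' alternates: [ɣ] ~ [g].
But 'root' keeps [ɣ] in both environments ([rɔlorɔɣɔ], [rɔlorɔɣ]), so there is no rule changing /ɣ/ to [g] in isolation.
The underlying segment must be /g/; voiced stops become fricatives between vowels, yielding [ɣ] there.

/g/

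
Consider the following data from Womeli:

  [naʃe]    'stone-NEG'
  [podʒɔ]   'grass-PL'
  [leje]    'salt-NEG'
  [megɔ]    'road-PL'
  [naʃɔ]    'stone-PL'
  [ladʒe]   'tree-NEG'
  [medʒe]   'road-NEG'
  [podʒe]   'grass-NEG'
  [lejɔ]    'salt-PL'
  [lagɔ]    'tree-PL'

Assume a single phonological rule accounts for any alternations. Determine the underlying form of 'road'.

The root 'road' surfaces as [megɔ] and [medʒe], with a stem-final [g] ~ [dʒ] alternation.
The stem 'grass' ([podʒɔ], [podʒe]) shows [dʒ] unchanged in both environments, so [dʒ] cannot be basic with [g] derived before the PL suffix.
So /g/ is underlying, and a rule of palatalization before a front vowel — /g/ becomes palato-alveolar [dʒ] before a front vowel — gives [dʒ].

/meg/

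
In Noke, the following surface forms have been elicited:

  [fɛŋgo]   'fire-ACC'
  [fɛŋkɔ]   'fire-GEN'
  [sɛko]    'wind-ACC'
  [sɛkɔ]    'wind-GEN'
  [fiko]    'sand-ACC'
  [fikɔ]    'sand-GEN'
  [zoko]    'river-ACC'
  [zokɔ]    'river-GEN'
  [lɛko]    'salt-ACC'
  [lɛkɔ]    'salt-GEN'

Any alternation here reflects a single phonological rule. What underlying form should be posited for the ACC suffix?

The ACC morpheme has two allomorphs, [-go] and [-ko].
The GEN suffix, which begins with [k], is invariant after every stem; so [k] is not altered by any rule here.
The ACC suffix is therefore /-go/ underlyingly, with post-vocalic devoicing: voiced stops become voiceless after a vowel.

/-go/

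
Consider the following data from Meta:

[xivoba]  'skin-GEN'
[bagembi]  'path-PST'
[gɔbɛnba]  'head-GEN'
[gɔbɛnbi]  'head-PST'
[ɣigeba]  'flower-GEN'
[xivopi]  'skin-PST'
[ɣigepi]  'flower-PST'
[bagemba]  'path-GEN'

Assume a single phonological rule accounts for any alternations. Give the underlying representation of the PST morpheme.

The PST suffix surfaces as [-bi] and [-pi], depending on the final segment of the stem.
The GEN suffix, which begins with [b], is invariant after every stem; so [b] is not altered by any rule here.
So the underlying form is /-pi/, and voiceless stops become voiced after a nasal.

/-pi/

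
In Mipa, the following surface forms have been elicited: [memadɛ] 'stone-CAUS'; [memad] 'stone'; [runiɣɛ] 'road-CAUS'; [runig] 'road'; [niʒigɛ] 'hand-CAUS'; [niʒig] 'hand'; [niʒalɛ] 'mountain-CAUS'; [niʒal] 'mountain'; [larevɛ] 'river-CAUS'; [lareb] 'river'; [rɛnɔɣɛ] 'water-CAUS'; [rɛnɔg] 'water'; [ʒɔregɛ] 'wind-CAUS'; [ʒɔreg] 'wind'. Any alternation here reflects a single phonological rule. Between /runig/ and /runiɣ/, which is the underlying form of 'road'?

In [runiɣɛ] and [runig] the final segment of 'road' alternates: [ɣ] ~ [g].
The stem 'hand' ([niʒigɛ], [niʒig]) shows [g] unchanged in both environments, so [g] cannot be basic with [ɣ] derived before the CAUS suffix.
Therefore /ɣ/ is basic and [g] is derived by word-final hardening (voiced fricatives become stops word-finally).

/runiɣ/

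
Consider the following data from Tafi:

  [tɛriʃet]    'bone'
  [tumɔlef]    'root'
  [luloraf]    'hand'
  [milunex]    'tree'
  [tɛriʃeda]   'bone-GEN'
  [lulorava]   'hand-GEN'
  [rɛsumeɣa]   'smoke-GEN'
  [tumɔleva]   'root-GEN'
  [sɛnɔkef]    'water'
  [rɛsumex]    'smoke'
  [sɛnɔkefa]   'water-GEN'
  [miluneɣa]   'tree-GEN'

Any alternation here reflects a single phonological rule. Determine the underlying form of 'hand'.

The stem for 'hand' ends in [f] in [luloraf] but [v] in [lulorava].
If /f/ were underlying and a rule turned it into [v] before the GEN suffix, 'water' would also alternate; but it has [f] in both [sɛnɔkef] and [sɛnɔkefa].
Therefore /v/ is basic and [f] is derived by word-final obstruent devoicing (voiced obstruents become voiceless word-finally).
Hence 'hand' is /lulorav/ underlyingly.

/lulorav/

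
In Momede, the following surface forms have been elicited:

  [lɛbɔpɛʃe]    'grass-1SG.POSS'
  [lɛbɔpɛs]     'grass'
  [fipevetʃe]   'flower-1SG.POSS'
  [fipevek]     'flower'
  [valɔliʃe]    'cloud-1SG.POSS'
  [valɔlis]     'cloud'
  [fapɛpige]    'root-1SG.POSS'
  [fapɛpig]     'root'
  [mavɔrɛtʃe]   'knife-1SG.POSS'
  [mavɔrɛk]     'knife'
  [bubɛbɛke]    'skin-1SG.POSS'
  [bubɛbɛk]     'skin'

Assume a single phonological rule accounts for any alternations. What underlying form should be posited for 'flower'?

In [fipevetʃe] and [fipevek] the final segment of 'flower' alternates: [tʃ] ~ [k].
But 'skin' keeps [k] in both environments ([bubɛbɛke], [bubɛbɛk]), so there is no rule changing /k/ to [tʃ] before the 1SG.POSS suffix.
The underlying segment must be /tʃ/; palato-alveolar /tʃ/ and /ʃ/ become [k] and [s] when no front vowel follows, yielding [k] there.
So 'flower' = /fipevetʃ/.

/fipevetʃ/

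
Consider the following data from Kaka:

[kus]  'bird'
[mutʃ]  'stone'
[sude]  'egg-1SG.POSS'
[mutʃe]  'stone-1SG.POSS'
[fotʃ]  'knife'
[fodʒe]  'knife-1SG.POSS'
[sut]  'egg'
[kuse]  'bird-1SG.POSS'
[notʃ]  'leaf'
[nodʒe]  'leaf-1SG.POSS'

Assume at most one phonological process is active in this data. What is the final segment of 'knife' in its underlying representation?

The stem for 'knife' ends in [tʃ] in [fotʃ] but [dʒ] in [fodʒe].
Compare 'stone', with invariant [tʃ] in [mutʃ] and [mutʃe]: an analysis with underlying /tʃ/ and a rule producing [dʒ] before the 1SG.POSS suffix would wrongly predict alternation here too.
So /dʒ/ is underlying, and a rule of word-final obstruent devoicing — voiced obstruents become voiceless word-finally — gives [tʃ].

/dʒ/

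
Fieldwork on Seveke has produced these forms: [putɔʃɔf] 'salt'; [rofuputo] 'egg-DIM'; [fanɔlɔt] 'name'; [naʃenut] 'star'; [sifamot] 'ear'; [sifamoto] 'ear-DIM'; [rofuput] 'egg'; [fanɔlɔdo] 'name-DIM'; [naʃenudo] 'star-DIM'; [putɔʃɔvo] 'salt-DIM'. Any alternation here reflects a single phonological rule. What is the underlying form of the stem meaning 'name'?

The stem for 'name' ends in [d] in [fanɔlɔdo] but [t] in [fanɔlɔt].
The stem 'egg' ([rofuputo], [rofuput]) shows [t] unchanged in both environments, so [t] cannot be basic with [d] derived before the DIM suffix.
Therefore /d/ is basic and [t] is derived by word-final obstruent devoicing (voiced obstruents become voiceless word-finally).
The underlying form of 'name' is therefore /fanɔlɔd/.

/fanɔlɔd/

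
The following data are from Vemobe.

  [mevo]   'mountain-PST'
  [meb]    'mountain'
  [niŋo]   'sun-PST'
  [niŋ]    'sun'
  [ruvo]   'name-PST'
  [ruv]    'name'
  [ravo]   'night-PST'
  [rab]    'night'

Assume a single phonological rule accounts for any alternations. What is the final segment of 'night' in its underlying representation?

'night' shows [v] ~ [b] at the end of the stem ([ravo] vs [rab]).
But 'name' keeps [v] in both environments ([ruvo], [ruv]), so there is no rule changing /v/ to [b] in isolation.
So /b/ is underlying, and a rule of intervocalic spirantization — voiced stops become fricatives between vowels — gives [v].

/b/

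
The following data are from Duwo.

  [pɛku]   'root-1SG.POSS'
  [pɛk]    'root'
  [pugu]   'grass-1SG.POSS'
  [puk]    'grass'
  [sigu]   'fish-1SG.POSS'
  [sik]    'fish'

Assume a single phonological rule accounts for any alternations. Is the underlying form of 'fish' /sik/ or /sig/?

/sig/

'fish' shows [g] ~ [k] at the end of the stem ([sigu] vs [sik]).
If /k/ were underlying and a rule turned it into [g] before the 1SG.POSS suffix, 'root' would also alternate; but it has [k] in both [pɛku] and [pɛk].
So /g/ is underlying, and a rule of word-final obstruent devoicing — voiced obstruents become voiceless word-finally — gives [k].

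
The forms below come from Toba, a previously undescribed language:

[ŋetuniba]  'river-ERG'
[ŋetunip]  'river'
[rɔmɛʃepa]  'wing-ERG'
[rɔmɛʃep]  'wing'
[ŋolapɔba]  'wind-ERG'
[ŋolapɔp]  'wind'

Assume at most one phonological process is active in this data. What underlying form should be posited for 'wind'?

The stem for 'wind' ends in [b] in [ŋolapɔba] but [p] in [ŋolapɔp].
Compare 'wing', with invariant [p] in [rɔmɛʃepa] and [rɔmɛʃep]: an analysis with underlying /p/ and a rule producing [b] before the ERG suffix would wrongly predict alternation here too.
Therefore /b/ is basic and [p] is derived by word-final obstruent devoicing (voiced obstruents become voiceless word-finally).
The underlying form of 'wind' is therefore /ŋolapɔb/.

/ŋolapɔb/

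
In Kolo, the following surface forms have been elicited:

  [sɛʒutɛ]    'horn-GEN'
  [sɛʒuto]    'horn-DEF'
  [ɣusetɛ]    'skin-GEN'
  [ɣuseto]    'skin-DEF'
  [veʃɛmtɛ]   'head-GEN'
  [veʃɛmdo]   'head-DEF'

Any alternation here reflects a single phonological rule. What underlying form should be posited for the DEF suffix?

The DEF suffix surfaces as [-do] and [-to], depending on the final segment of the stem.
By contrast the GEN suffix keeps its initial [t] throughout — that segment must be underlying.
So the underlying form is /-do/, and voiced stops become voiceless after a vowel.

/-do/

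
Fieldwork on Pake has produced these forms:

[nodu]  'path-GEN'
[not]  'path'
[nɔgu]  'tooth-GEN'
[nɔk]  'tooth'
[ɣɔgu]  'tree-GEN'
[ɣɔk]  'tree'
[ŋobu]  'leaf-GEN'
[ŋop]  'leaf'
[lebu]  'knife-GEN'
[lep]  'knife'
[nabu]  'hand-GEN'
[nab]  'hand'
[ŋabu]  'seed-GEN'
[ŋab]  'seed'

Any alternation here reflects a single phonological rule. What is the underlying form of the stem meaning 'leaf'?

/ŋop/

The stem for 'leaf' ends in [b] in [ŋobu] but [p] in [ŋop].
The stem 'hand' ([nabu], [nab]) shows [b] unchanged in both environments, so [b] cannot be basic with [p] derived in isolation.
Therefore /p/ is basic and [b] is derived by intervocalic voicing (voiceless stops become voiced between vowels).
The underlying form of 'leaf' is therefore /ŋop/.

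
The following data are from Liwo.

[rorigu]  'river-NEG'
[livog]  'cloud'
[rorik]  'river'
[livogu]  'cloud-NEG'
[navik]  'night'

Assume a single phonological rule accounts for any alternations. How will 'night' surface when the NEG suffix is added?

[navigu]

'river' shows [g] ~ [k] at the end of the stem ([rorigu] vs [rorik]).
But 'cloud' keeps [g] in both environments ([livogu], [livog]), so there is no rule changing /g/ to [k] in isolation.
So /k/ is underlying, and a rule of intervocalic voicing — voiceless stops become voiced between vowels — gives [g].
The one attested form of 'night', [navik], shows underlying /navik/. Applying the same rule between vowels gives [navigu].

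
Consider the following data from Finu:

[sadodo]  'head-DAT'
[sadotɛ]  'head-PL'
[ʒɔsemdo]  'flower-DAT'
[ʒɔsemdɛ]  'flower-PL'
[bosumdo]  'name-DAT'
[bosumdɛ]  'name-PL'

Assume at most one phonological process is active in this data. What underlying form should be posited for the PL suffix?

The PL suffix surfaces as [-dɛ] and [-tɛ], depending on the final segment of the stem.
The DAT suffix, which begins with [d], is invariant after every stem; so [d] is not altered by any rule here.
So the underlying form is /-tɛ/, and voiceless stops become voiced after a nasal.

/-tɛ/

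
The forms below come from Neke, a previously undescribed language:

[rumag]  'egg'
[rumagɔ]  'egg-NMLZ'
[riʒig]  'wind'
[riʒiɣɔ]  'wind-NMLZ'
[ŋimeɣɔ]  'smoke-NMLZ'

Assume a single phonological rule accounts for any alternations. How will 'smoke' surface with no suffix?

The stem for 'wind' ends in [g] in [riʒig] but [ɣ] in [riʒiɣɔ].
But 'egg' keeps [g] in both environments ([rumag], [rumagɔ]), so there is no rule changing /g/ to [ɣ] before the NMLZ suffix.
Therefore /ɣ/ is basic and [g] is derived by word-final hardening (voiced fricatives become stops word-finally).
The one attested form of 'smoke', [ŋimeɣɔ], shows underlying /ŋimeɣ/. Applying the same rule word-finally gives [ŋimeg].

[ŋimeg]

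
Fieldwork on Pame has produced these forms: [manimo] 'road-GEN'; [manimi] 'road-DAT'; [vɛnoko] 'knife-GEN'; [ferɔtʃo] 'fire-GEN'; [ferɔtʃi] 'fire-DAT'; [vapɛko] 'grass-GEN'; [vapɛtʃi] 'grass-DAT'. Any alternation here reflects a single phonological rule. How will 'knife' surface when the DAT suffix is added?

[vɛnotʃi]

The root 'grass' surfaces as [vapɛko] and [vapɛtʃi], with a stem-final [k] ~ [tʃ] alternation.
Compare 'fire', with invariant [tʃ] in [ferɔtʃo] and [ferɔtʃi]: an analysis with underlying /tʃ/ and a rule producing [k] before the GEN suffix would wrongly predict alternation here too.
Therefore /k/ is basic and [tʃ] is derived by palatalization before a front vowel (/k/ becomes palato-alveolar [tʃ] before a front vowel).
From [vɛnoko] the stem 'knife' is /vɛnok/; before a front vowel this yields [vɛnotʃi].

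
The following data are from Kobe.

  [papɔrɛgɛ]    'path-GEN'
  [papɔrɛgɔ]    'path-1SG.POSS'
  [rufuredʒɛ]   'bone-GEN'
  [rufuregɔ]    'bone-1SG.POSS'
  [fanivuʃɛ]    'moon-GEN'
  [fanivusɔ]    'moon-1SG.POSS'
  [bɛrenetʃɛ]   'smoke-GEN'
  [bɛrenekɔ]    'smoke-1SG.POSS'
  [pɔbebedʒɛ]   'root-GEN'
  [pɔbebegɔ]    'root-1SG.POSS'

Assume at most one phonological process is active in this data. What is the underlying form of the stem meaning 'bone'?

In [rufuredʒɛ] and [rufuregɔ] the final segment of 'bone' alternates: [dʒ] ~ [g].
If /g/ were underlying and a rule turned it into [dʒ] before the GEN suffix, 'path' would also alternate; but it has [g] in both [papɔrɛgɛ] and [papɔrɛgɔ].
The alternation reflects depalatalization: palato-alveolar /tʃ/, /dʒ/ and /ʃ/ become [k], [g] and [s] when no front vowel follows. /dʒ/ is underlying.
The underlying form of 'bone' is therefore /rufuredʒ/.

/rufuredʒ/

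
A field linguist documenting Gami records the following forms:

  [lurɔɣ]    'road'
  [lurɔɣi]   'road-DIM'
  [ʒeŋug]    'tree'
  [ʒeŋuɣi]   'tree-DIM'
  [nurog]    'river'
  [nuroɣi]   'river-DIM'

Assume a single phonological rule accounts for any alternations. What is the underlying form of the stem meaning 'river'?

/nurog/

In [nurog] and [nuroɣi] the final segment of 'river' alternates: [g] ~ [ɣ].
But 'road' keeps [ɣ] in both environments ([lurɔɣ], [lurɔɣi]), so there is no rule changing /ɣ/ to [g] in isolation.
Therefore /g/ is basic and [ɣ] is derived by intervocalic spirantization (voiced stops become fricatives between vowels).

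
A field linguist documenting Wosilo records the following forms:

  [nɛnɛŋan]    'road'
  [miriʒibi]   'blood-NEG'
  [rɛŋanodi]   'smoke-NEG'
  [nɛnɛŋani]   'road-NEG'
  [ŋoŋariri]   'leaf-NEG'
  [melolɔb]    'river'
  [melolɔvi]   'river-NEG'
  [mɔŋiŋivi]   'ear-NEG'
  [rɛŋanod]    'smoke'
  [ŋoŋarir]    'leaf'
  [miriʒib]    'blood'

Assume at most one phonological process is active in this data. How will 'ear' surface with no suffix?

[mɔŋiŋib]

The root 'river' surfaces as [melolɔvi] and [melolɔb], with a stem-final [v] ~ [b] alternation.
Compare 'blood', with invariant [b] in [miriʒibi] and [miriʒib]: an analysis with underlying /b/ and a rule producing [v] before the NEG suffix would wrongly predict alternation here too.
The underlying segment must be /v/; voiced fricatives become stops word-finally, yielding [b] there.
From [mɔŋiŋivi] the stem 'ear' is /mɔŋiŋiv/; word-finally this yields [mɔŋiŋib].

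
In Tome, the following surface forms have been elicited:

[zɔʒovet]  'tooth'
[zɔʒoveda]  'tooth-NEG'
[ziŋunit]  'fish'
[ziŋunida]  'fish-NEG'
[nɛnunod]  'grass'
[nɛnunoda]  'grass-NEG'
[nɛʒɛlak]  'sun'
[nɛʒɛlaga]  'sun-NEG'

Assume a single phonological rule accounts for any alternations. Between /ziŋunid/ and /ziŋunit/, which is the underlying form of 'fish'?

In [ziŋunit] and [ziŋunida] the final segment of 'fish' alternates: [t] ~ [d].
The stem 'grass' ([nɛnunod], [nɛnunoda]) shows [d] unchanged in both environments, so [d] cannot be basic with [t] derived in isolation.
The underlying segment must be /t/; voiceless stops become voiced between vowels, yielding [d] there.

/ziŋunit/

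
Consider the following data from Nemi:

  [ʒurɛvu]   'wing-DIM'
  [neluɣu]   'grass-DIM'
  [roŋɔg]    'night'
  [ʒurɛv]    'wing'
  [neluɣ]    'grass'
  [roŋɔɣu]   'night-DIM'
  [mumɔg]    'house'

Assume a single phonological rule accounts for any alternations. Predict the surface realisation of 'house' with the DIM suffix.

'night' shows [g] ~ [ɣ] at the end of the stem ([roŋɔg] vs [roŋɔɣu]).
Compare 'grass', with invariant [ɣ] in [neluɣ] and [neluɣu]: an analysis with underlying /ɣ/ and a rule producing [g] in isolation would wrongly predict alternation here too.
The alternation reflects intervocalic spirantization: voiced stops become fricatives between vowels. /g/ is underlying.
The one attested form of 'house', [mumɔg], shows underlying /mumɔg/. Applying the same rule between vowels gives [mumɔɣu].

[mumɔɣu]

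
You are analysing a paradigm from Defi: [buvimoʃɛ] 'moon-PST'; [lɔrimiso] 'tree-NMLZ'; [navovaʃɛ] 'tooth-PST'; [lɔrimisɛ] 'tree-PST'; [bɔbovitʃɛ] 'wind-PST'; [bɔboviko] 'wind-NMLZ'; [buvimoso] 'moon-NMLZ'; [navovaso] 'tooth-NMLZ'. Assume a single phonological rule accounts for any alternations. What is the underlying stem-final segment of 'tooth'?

/ʃ/

In [navovaso] and [navovaʃɛ] the final segment of 'tooth' alternates: [s] ~ [ʃ].
Compare 'tree', with invariant [s] in [lɔrimiso] and [lɔrimisɛ]: an analysis with underlying /s/ and a rule producing [ʃ] before the PST suffix would wrongly predict alternation here too.
So /ʃ/ is underlying, and a rule of depalatalization — palato-alveolar /tʃ/ and /ʃ/ become [k] and [s] when no front vowel follows — gives [s].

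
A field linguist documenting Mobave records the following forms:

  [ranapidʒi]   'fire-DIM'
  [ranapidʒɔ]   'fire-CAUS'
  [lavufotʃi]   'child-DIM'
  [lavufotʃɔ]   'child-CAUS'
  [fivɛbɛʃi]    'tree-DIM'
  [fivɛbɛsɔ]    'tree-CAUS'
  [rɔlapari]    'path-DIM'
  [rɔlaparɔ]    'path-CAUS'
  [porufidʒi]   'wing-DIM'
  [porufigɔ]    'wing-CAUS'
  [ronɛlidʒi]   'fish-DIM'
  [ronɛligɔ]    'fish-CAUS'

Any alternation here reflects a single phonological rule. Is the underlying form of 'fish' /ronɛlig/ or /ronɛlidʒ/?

The root 'fish' surfaces as [ronɛlidʒi] and [ronɛligɔ], with a stem-final [dʒ] ~ [g] alternation.
But 'fire' keeps [dʒ] in both environments ([ranapidʒi], [ranapidʒɔ]), so there is no rule changing /dʒ/ to [g] before the CAUS suffix.
The alternation reflects palatalization before a front vowel: /g/ and /s/ become palato-alveolar [dʒ] and [ʃ] before a front vowel. /g/ is underlying.

/ronɛlig/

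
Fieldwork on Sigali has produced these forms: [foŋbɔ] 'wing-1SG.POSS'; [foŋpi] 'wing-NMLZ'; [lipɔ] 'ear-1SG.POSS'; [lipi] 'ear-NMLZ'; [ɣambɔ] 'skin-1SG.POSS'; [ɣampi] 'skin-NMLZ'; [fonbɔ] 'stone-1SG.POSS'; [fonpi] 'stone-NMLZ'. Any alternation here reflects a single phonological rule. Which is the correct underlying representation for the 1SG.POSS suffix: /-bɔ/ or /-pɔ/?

The 1SG.POSS suffix surfaces as [-bɔ] and [-pɔ], depending on the final segment of the stem.
The NMLZ suffix, which begins with [p], is invariant after every stem; so [p] is not altered by any rule here.
The 1SG.POSS suffix is therefore /-bɔ/ underlyingly, with post-vocalic devoicing: voiced stops become voiceless after a vowel.

/-bɔ/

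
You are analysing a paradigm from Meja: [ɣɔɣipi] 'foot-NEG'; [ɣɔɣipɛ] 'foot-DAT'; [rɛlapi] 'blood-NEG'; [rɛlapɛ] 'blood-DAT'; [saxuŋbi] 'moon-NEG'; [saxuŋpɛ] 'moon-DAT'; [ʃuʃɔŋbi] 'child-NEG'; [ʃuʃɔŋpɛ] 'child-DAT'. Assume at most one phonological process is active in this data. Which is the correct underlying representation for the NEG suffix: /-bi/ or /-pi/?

/-bi/

The NEG morpheme has two allomorphs, [-bi] and [-pi].
The DAT suffix, which begins with [p], is invariant after every stem; so [p] is not altered by any rule here.
So the underlying form is /-bi/, and voiced stops become voiceless after a vowel.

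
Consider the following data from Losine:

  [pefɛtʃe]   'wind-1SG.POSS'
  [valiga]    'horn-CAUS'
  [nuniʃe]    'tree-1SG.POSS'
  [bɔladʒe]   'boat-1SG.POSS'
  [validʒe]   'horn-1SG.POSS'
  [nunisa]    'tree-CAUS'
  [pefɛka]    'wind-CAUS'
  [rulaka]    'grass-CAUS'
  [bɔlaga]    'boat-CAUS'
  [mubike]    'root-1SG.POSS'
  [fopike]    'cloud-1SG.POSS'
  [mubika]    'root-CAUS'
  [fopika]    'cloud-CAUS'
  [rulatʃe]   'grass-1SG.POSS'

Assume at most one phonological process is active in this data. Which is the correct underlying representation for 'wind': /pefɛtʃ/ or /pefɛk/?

'wind' shows [tʃ] ~ [k] at the end of the stem ([pefɛtʃe] vs [pefɛka]).
Compare 'root', with invariant [k] in [mubike] and [mubika]: an analysis with underlying /k/ and a rule producing [tʃ] before the 1SG.POSS suffix would wrongly predict alternation here too.
So /tʃ/ is underlying, and a rule of depalatalization — palato-alveolar /tʃ/, /dʒ/ and /ʃ/ become [k], [g] and [s] when no front vowel follows — gives [k].

/pefɛtʃ/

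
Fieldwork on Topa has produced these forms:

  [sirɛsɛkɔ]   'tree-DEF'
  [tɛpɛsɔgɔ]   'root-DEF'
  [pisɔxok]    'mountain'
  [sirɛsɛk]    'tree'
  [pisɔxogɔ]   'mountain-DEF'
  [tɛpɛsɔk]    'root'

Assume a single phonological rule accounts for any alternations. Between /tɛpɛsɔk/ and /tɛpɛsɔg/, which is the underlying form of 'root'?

In [tɛpɛsɔgɔ] and [tɛpɛsɔk] the final segment of 'root' alternates: [g] ~ [k].
Compare 'tree', with invariant [k] in [sirɛsɛkɔ] and [sirɛsɛk]: an analysis with underlying /k/ and a rule producing [g] before the DEF suffix would wrongly predict alternation here too.
The underlying segment must be /g/; voiced obstruents become voiceless word-finally, yielding [k] there.

/tɛpɛsɔg/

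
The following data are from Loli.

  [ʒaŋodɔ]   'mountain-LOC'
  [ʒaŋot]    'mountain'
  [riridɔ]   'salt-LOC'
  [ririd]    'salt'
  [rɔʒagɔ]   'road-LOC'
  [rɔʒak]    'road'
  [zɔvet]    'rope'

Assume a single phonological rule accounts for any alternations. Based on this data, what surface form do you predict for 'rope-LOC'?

The root 'mountain' surfaces as [ʒaŋodɔ] and [ʒaŋot], with a stem-final [d] ~ [t] alternation.
If /d/ were underlying and a rule turned it into [t] in isolation, 'salt' would also alternate; but it has [d] in both [riridɔ] and [ririd].
The alternation reflects intervocalic voicing: voiceless stops become voiced between vowels. /t/ is underlying.
From [zɔvet] the stem 'rope' is /zɔvet/; between vowels this yields [zɔvedɔ].

[zɔvedɔ]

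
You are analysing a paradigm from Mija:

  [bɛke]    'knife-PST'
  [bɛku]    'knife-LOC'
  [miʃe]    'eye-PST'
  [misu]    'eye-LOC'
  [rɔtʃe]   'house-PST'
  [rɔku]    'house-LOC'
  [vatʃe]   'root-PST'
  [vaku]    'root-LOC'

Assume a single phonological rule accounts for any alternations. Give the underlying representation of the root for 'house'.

/rɔtʃ/

In [rɔtʃe] and [rɔku] the final segment of 'house' alternates: [tʃ] ~ [k].
Compare 'knife', with invariant [k] in [bɛke] and [bɛku]: an analysis with underlying /k/ and a rule producing [tʃ] before the PST suffix would wrongly predict alternation here too.
So /tʃ/ is underlying, and a rule of depalatalization — palato-alveolar /tʃ/ and /ʃ/ become [k] and [s] when no front vowel follows — gives [k].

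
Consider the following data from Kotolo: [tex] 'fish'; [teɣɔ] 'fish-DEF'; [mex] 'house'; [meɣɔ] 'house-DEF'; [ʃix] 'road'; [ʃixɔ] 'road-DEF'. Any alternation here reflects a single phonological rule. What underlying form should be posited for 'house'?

In [mex] and [meɣɔ] the final segment of 'house' alternates: [x] ~ [ɣ].
But 'road' keeps [x] in both environments ([ʃix], [ʃixɔ]), so there is no rule changing /x/ to [ɣ] before the DEF suffix.
So /ɣ/ is underlying, and a rule of word-final obstruent devoicing — voiced obstruents become voiceless word-finally — gives [x].

/meɣ/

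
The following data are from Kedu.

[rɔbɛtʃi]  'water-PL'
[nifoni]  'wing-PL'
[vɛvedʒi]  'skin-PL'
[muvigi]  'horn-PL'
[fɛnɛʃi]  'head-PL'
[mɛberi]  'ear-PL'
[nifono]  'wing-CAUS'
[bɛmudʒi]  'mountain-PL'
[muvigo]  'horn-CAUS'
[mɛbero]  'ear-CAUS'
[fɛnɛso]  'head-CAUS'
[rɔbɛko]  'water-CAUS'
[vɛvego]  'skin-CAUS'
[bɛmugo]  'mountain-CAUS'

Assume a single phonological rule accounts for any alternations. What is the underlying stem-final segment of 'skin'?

The root 'skin' surfaces as [vɛvego] and [vɛvedʒi], with a stem-final [g] ~ [dʒ] alternation.
But 'horn' keeps [g] in both environments ([muvigo], [muvigi]), so there is no rule changing /g/ to [dʒ] before the PL suffix.
So /dʒ/ is underlying, and a rule of depalatalization — palato-alveolar /tʃ/, /dʒ/ and /ʃ/ become [k], [g] and [s] when no front vowel follows — gives [g].

/dʒ/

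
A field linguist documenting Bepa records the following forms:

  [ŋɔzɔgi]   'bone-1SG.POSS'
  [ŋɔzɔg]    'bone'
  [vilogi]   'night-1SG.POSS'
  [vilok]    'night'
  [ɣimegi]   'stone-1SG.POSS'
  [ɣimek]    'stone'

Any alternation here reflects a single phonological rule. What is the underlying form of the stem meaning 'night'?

/vilok/

The stem for 'night' ends in [g] in [vilogi] but [k] in [vilok].
Compare 'bone', with invariant [g] in [ŋɔzɔgi] and [ŋɔzɔg]: an analysis with underlying /g/ and a rule producing [k] in isolation would wrongly predict alternation here too.
The underlying segment must be /k/; voiceless stops become voiced between vowels, yielding [g] there.
So 'night' = /vilok/.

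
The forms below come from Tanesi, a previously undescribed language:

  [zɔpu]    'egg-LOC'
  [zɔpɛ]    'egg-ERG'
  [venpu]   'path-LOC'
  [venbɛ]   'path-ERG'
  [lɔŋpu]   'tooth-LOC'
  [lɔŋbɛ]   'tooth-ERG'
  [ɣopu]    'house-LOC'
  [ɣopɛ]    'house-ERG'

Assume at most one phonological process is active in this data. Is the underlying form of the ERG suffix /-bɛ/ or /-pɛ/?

/-bɛ/

The ERG morpheme has two allomorphs, [-bɛ] and [-pɛ].
By contrast the LOC suffix keeps its initial [p] throughout — that segment must be underlying.
So the underlying form is /-bɛ/, and voiced stops become voiceless after a vowel.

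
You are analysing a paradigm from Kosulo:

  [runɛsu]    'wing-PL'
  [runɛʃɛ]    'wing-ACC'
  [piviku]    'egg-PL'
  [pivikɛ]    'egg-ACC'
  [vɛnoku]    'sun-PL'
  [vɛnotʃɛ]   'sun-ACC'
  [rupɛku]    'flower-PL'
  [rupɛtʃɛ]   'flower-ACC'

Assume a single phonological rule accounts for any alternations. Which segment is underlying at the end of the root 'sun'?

The root 'sun' surfaces as [vɛnoku] and [vɛnotʃɛ], with a stem-final [k] ~ [tʃ] alternation.
Compare 'egg', with invariant [k] in [piviku] and [pivikɛ]: an analysis with underlying /k/ and a rule producing [tʃ] before the ACC suffix would wrongly predict alternation here too.
So /tʃ/ is underlying, and a rule of depalatalization — palato-alveolar /tʃ/ and /ʃ/ become [k] and [s] when no front vowel follows — gives [k].

/tʃ/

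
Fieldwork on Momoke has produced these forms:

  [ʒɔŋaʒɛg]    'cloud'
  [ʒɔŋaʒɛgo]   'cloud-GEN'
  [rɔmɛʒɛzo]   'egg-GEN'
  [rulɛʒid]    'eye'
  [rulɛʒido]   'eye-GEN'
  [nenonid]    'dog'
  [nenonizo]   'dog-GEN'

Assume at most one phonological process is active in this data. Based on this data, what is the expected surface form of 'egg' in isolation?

[rɔmɛʒɛd]

'dog' shows [d] ~ [z] at the end of the stem ([nenonid] vs [nenonizo]).
If /d/ were underlying and a rule turned it into [z] before the GEN suffix, 'eye' would also alternate; but it has [d] in both [rulɛʒid] and [rulɛʒido].
Therefore /z/ is basic and [d] is derived by word-final hardening (voiced fricatives become stops word-finally).
From [rɔmɛʒɛzo] the stem 'egg' is /rɔmɛʒɛz/; word-finally this yields [rɔmɛʒɛd].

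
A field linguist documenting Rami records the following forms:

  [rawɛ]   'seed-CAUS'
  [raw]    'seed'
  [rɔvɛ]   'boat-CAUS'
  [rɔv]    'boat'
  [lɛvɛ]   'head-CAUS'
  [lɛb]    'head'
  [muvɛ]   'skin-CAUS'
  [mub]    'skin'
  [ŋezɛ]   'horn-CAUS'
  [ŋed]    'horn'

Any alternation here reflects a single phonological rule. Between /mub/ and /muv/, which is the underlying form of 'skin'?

'skin' shows [v] ~ [b] at the end of the stem ([muvɛ] vs [mub]).
But 'boat' keeps [v] in both environments ([rɔvɛ], [rɔv]), so there is no rule changing /v/ to [b] in isolation.
So /b/ is underlying, and a rule of intervocalic spirantization — voiced stops become fricatives between vowels — gives [v].

/mub/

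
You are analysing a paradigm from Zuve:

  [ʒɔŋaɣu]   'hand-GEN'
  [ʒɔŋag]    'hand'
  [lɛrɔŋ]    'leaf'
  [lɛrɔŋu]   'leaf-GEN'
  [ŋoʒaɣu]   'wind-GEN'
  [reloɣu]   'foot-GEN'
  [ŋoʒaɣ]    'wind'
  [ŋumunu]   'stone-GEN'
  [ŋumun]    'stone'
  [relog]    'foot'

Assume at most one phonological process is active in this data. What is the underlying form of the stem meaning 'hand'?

/ʒɔŋag/

The root 'hand' surfaces as [ʒɔŋag] and [ʒɔŋaɣu], with a stem-final [g] ~ [ɣ] alternation.
If /ɣ/ were underlying and a rule turned it into [g] in isolation, 'wind' would also alternate; but it has [ɣ] in both [ŋoʒaɣ] and [ŋoʒaɣu].
The alternation reflects intervocalic spirantization: voiced stops become fricatives between vowels. /g/ is underlying.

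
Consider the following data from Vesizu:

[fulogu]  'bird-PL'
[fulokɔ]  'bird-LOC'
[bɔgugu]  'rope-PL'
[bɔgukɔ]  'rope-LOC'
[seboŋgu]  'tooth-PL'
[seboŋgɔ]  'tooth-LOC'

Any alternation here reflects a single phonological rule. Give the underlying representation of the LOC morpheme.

The LOC morpheme has two allomorphs, [-gɔ] and [-kɔ].
By contrast the PL suffix keeps its initial [g] throughout — that segment must be underlying.
So the underlying form is /-kɔ/, and voiceless stops become voiced after a nasal.

/-kɔ/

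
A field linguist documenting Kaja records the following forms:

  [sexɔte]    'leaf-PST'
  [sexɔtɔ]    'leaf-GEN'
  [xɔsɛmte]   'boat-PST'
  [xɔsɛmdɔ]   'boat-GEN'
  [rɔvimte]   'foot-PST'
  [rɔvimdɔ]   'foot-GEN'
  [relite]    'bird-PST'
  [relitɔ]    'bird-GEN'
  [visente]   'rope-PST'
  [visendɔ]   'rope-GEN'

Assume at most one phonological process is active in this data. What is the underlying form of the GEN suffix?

The GEN suffix surfaces as [-dɔ] and [-tɔ], depending on the final segment of the stem.
By contrast the PST suffix keeps its initial [t] throughout — that segment must be underlying.
So the underlying form is /-dɔ/, and voiced stops become voiceless after a vowel.

/-dɔ/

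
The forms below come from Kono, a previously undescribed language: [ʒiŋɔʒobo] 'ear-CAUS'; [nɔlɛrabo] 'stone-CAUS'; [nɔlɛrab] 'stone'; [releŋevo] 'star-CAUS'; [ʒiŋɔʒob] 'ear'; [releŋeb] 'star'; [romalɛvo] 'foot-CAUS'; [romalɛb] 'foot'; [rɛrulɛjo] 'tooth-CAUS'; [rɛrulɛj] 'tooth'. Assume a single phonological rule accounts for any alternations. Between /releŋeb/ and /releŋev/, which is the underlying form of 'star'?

/releŋev/

The root 'star' surfaces as [releŋeb] and [releŋevo], with a stem-final [b] ~ [v] alternation.
But 'stone' keeps [b] in both environments ([nɔlɛrab], [nɔlɛrabo]), so there is no rule changing /b/ to [v] before the CAUS suffix.
So /v/ is underlying, and a rule of word-final hardening — voiced fricatives become stops word-finally — gives [b].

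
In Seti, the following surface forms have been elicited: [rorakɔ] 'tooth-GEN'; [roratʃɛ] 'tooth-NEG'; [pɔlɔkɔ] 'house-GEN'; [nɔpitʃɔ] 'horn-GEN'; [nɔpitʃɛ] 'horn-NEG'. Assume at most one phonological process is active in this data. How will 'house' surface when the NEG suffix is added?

The stem for 'tooth' ends in [k] in [rorakɔ] but [tʃ] in [roratʃɛ].
Compare 'horn', with invariant [tʃ] in [nɔpitʃɔ] and [nɔpitʃɛ]: an analysis with underlying /tʃ/ and a rule producing [k] before the GEN suffix would wrongly predict alternation here too.
So /k/ is underlying, and a rule of palatalization before a front vowel — /k/ becomes palato-alveolar [tʃ] before a front vowel — gives [tʃ].
The one attested form of 'house', [pɔlɔkɔ], shows underlying /pɔlɔk/. Applying the same rule before a front vowel gives [pɔlɔtʃɛ].

[pɔlɔtʃɛ]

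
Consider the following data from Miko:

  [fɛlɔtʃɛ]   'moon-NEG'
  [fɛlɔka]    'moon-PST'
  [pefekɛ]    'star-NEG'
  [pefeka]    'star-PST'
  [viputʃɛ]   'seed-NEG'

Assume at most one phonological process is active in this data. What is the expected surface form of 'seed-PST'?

[vipuka]

'moon' shows [k] ~ [tʃ] at the end of the stem ([fɛlɔka] vs [fɛlɔtʃɛ]).
The stem 'star' ([pefeka], [pefekɛ]) shows [k] unchanged in both environments, so [k] cannot be basic with [tʃ] derived before the NEG suffix.
The underlying segment must be /tʃ/; palato-alveolar /tʃ/ becomes [k] when no front vowel follows, yielding [k] there.
From [viputʃɛ] the stem 'seed' is /viputʃ/; when no front vowel follows this yields [vipuka].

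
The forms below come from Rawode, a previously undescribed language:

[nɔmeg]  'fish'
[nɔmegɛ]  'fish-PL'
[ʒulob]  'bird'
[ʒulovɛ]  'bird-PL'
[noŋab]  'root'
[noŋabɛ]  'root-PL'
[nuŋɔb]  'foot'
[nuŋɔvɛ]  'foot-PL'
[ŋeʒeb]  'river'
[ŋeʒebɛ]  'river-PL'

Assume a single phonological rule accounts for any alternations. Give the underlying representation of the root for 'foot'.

/nuŋɔv/

The stem for 'foot' ends in [b] in [nuŋɔb] but [v] in [nuŋɔvɛ].
Compare 'root', with invariant [b] in [noŋab] and [noŋabɛ]: an analysis with underlying /b/ and a rule producing [v] before the PL suffix would wrongly predict alternation here too.
So /v/ is underlying, and a rule of word-final hardening — voiced fricatives become stops word-finally — gives [b].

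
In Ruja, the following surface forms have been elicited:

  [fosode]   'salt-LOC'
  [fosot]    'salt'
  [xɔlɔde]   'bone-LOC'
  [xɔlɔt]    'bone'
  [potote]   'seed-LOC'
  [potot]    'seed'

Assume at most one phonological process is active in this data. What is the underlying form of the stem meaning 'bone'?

/xɔlɔd/

In [xɔlɔde] and [xɔlɔt] the final segment of 'bone' alternates: [d] ~ [t].
If /t/ were underlying and a rule turned it into [d] before the LOC suffix, 'seed' would also alternate; but it has [t] in both [potote] and [potot].
The alternation reflects word-final obstruent devoicing: voiced obstruents become voiceless word-finally. /d/ is underlying.
The underlying form of 'bone' is therefore /xɔlɔd/.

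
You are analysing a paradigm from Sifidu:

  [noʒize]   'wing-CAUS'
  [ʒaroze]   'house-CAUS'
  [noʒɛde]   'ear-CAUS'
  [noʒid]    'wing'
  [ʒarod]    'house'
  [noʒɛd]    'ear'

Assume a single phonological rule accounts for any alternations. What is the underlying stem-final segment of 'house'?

In [ʒaroze] and [ʒarod] the final segment of 'house' alternates: [z] ~ [d].
The stem 'ear' ([noʒɛde], [noʒɛd]) shows [d] unchanged in both environments, so [d] cannot be basic with [z] derived before the CAUS suffix.
Therefore /z/ is basic and [d] is derived by word-final hardening (voiced fricatives become stops word-finally).

/z/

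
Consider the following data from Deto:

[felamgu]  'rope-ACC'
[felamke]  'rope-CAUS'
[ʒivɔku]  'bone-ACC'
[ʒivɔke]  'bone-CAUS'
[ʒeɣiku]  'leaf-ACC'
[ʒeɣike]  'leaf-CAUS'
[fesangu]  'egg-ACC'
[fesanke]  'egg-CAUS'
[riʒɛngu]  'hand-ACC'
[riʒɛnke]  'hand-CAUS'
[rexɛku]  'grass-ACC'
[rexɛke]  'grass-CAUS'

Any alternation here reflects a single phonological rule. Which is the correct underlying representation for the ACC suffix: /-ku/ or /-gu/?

The ACC suffix surfaces as [-gu] and [-ku], depending on the final segment of the stem.
By contrast the CAUS suffix keeps its initial [k] throughout — that segment must be underlying.
The ACC suffix is therefore /-gu/ underlyingly, with post-vocalic devoicing: voiced stops become voiceless after a vowel.

/-gu/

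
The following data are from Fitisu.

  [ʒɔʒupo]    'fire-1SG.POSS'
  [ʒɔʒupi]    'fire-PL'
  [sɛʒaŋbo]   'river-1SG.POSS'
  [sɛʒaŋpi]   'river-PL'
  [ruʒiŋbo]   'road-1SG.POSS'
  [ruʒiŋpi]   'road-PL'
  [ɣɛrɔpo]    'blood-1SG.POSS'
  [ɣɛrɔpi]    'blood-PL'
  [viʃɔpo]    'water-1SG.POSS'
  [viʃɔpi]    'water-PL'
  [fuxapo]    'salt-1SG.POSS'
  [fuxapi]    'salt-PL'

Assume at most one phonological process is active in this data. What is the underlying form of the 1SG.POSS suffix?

The 1SG.POSS morpheme has two allomorphs, [-bo] and [-po].
By contrast the PL suffix keeps its initial [p] throughout — that segment must be underlying.
So the underlying form is /-bo/, and voiced stops become voiceless after a vowel.

/-bo/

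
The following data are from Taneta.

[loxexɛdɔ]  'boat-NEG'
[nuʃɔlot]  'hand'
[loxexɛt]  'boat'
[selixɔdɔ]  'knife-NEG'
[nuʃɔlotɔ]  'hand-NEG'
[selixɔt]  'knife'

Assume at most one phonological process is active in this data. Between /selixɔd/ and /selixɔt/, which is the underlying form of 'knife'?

'knife' shows [d] ~ [t] at the end of the stem ([selixɔdɔ] vs [selixɔt]).
Compare 'hand', with invariant [t] in [nuʃɔlotɔ] and [nuʃɔlot]: an analysis with underlying /t/ and a rule producing [d] before the NEG suffix would wrongly predict alternation here too.
The alternation reflects word-final obstruent devoicing: voiced obstruents become voiceless word-finally. /d/ is underlying.

/selixɔd/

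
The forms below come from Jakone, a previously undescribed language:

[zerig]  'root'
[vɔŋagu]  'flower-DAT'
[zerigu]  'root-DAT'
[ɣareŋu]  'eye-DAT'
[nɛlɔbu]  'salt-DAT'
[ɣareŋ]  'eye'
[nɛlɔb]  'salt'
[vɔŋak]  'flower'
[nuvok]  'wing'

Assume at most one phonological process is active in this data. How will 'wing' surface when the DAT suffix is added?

[nuvogu]

The root 'flower' surfaces as [vɔŋagu] and [vɔŋak], with a stem-final [g] ~ [k] alternation.
Compare 'root', with invariant [g] in [zerigu] and [zerig]: an analysis with underlying /g/ and a rule producing [k] in isolation would wrongly predict alternation here too.
The alternation reflects intervocalic voicing: voiceless stops become voiced between vowels. /k/ is underlying.
From [nuvok] the stem 'wing' is /nuvok/; between vowels this yields [nuvogu].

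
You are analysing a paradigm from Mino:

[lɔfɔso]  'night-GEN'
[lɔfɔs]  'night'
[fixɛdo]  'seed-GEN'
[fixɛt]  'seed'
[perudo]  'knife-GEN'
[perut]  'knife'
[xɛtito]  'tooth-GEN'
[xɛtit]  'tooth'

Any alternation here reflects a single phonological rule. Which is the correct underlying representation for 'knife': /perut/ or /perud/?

/perud/

The stem for 'knife' ends in [d] in [perudo] but [t] in [perut].
If /t/ were underlying and a rule turned it into [d] before the GEN suffix, 'tooth' would also alternate; but it has [t] in both [xɛtito] and [xɛtit].
So /d/ is underlying, and a rule of word-final obstruent devoicing — voiced obstruents become voiceless word-finally — gives [t].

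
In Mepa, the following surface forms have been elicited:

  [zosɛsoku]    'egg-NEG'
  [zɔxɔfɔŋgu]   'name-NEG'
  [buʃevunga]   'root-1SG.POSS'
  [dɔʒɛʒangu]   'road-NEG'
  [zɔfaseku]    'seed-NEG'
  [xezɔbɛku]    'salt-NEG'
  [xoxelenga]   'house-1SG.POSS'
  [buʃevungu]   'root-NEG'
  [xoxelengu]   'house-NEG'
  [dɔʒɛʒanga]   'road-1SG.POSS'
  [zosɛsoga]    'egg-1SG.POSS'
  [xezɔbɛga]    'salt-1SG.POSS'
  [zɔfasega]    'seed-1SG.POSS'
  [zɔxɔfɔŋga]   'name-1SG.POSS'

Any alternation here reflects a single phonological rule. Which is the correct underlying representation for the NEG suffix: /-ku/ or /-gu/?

/-ku/

The NEG morpheme has two allomorphs, [-gu] and [-ku].
The 1SG.POSS suffix, which begins with [g], is invariant after every stem; so [g] is not altered by any rule here.
The NEG suffix is therefore /-ku/ underlyingly, with post-nasal voicing: voiceless stops become voiced after a nasal.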